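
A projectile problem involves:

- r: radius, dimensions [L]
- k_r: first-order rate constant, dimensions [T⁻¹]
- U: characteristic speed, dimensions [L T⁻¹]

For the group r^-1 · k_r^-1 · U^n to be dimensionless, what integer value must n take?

1

Balance the L exponent: (1)·n from U, plus −(1) − (0) = -1 from the rest, must sum to zero.
n − 1 = 0, so n = 1.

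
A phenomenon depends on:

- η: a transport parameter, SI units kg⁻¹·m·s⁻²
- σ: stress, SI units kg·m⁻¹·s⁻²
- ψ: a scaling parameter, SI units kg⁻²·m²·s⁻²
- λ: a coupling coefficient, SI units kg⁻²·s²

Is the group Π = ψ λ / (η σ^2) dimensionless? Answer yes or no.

no

Sum the exponent of each base dimension across the product:
  M: −[η]_M − 2·[σ]_M + [ψ]_M + [λ]_M = −(-1) − 2·(1) + (-2) + (-2) = -5
  L: −[η]_L − 2·[σ]_L + [ψ]_L + [λ]_L = −(1) − 2·(-1) + (2) + (0) = 3
  T: −[η]_T − 2·[σ]_T + [ψ]_T + [λ]_T = −(-2) − 2·(-2) + (-2) + (2) = 6
Net dimensions [M⁻⁵ L³ T⁶] ≠ [1] — not dimensionless.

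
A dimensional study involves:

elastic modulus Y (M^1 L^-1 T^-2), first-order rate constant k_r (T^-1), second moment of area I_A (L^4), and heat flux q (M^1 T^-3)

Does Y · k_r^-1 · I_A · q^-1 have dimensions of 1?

no

Sum the exponent of each base dimension across the product:
  M: [Y]_M − [k_r]_M + [I_A]_M − [q]_M = (1) − (0) + (0) − (1) = 0
  L: [Y]_L − [k_r]_L + [I_A]_L − [q]_L = (-1) − (0) + (4) − (0) = 3
  T: [Y]_T − [k_r]_T + [I_A]_T − [q]_T = (-2) − (-1) + (0) − (-3) = 2
Net dimensions [L³ T²] ≠ [1] — not dimensionless.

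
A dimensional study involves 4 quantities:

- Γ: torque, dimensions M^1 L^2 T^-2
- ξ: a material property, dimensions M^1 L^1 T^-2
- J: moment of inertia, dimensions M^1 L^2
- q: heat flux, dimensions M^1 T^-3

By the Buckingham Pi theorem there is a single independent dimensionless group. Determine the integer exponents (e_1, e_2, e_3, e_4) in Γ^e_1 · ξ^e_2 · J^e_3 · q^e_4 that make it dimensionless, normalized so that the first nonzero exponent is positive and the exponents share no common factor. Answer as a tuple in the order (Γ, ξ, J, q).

(1, -4, 1, 2)

M: e_1·(1) + e_2·(1) + e_3·(1) + e_4·(1) = 0
L: e_1·(2) + e_2·(1) + e_3·(2) + e_4·(0) = 0
T: e_1·(-2) + e_2·(-2) + e_3·(0) + e_4·(-3) = 0
Solving this homogeneous linear system for the smallest-integer solution (first nonzero entry positive) gives (1, -4, 1, 2).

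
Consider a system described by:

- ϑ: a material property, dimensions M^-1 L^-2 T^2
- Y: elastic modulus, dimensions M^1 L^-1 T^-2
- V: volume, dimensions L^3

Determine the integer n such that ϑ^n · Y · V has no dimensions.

1

Balance the M exponent: (-1)·n from ϑ, plus (1) + (0) = 1 from the rest, must sum to zero.
−n + 1 = 0, so n = 1.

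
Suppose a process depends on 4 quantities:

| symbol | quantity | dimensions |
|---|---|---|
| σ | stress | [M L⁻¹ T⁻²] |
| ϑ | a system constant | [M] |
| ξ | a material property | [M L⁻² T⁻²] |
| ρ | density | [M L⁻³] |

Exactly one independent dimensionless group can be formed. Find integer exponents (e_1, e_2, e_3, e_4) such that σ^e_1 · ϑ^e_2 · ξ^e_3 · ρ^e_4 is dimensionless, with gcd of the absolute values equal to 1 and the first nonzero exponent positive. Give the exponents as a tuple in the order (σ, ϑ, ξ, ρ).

(3, -1, -3, 1)

M: e_1·(1) + e_2·(1) + e_3·(1) + e_4·(1) = 0
L: e_1·(-1) + e_2·(0) + e_3·(-2) + e_4·(-3) = 0
T: e_1·(-2) + e_2·(0) + e_3·(-2) + e_4·(0) = 0
Solving this homogeneous linear system for the smallest-integer solution (first nonzero entry positive) gives (3, -1, -3, 1).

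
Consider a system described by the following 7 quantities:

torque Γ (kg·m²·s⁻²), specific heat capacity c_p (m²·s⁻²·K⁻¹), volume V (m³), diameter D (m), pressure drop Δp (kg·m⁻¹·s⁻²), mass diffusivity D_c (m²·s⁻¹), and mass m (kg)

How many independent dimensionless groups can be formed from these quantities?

3

There are 7 variables and 4 base dimensions (M, L, T, Θ).
The dimension matrix has rank 4.
Independent dimensionless groups: 7 − 4 = 3.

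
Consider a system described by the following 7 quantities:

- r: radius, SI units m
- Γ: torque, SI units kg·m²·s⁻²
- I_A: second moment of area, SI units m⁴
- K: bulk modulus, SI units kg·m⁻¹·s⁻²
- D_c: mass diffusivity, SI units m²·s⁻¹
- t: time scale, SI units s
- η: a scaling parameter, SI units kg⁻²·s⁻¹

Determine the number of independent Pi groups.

4

There are 7 variables and 3 base dimensions (M, L, T).
The dimension matrix has rank 3.
Independent dimensionless groups: 7 − 3 = 4.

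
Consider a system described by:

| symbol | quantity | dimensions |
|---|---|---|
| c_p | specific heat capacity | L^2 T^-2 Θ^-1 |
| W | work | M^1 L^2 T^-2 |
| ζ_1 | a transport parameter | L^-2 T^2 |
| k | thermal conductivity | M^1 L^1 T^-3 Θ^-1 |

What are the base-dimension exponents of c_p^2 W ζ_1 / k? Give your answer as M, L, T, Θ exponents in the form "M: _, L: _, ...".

Collect each base-dimension exponent across the product:
  M: 2·(0) + (1) + (0) − (1) = 0
  L: 2·(2) + (2) + (-2) − (1) = 3
  T: 2·(-2) + (-2) + (2) − (-3) = -1
  Θ: 2·(-1) + (0) + (0) − (-1) = -1
So the dimensions are [L³ T⁻¹ Θ⁻¹].

M: 0, L: 3, T: -1, Θ: -1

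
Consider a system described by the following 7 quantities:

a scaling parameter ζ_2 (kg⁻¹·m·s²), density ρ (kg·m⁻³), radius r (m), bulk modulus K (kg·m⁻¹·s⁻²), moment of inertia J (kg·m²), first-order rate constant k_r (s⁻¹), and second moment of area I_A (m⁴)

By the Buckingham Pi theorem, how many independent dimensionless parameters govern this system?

4

There are 7 variables and 3 base dimensions (M, L, T).
The dimension matrix has rank 3.
Independent dimensionless groups: 7 − 3 = 4.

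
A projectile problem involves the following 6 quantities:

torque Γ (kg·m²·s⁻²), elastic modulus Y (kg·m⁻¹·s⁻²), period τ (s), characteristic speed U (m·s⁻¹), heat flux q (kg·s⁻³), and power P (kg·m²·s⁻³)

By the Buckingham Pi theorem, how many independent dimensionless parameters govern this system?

There are 6 variables and 3 base dimensions (M, L, T).
The dimension matrix has rank 3.
Independent dimensionless groups: 6 − 3 = 3.

3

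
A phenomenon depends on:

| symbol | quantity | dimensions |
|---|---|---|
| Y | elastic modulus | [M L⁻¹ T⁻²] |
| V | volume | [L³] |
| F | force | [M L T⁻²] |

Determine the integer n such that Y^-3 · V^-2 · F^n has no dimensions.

3

Balance the M exponent: (1)·n from F, plus −3·(1) − 2·(0) = -3 from the rest, must sum to zero.
n − 3 = 0, so n = 3.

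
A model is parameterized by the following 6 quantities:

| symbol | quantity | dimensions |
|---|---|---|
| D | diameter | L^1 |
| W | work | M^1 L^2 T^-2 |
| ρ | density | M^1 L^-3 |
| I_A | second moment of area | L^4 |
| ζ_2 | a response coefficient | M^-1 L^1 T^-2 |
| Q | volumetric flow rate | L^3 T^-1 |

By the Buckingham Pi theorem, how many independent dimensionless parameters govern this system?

There are 6 variables and 3 base dimensions (M, L, T).
The dimension matrix has rank 3.
Independent dimensionless groups: 6 − 3 = 3.

3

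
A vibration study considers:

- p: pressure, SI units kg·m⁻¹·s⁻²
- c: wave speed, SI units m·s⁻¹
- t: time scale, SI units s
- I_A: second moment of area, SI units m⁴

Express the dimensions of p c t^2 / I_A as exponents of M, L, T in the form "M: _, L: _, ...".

M: 1, L: -4, T: -1

Collect each base-dimension exponent across the product:
  M: (1) + (0) + 2·(0) − (0) = 1
  L: (-1) + (1) + 2·(0) − (4) = -4
  T: (-2) + (-1) + 2·(1) − (0) = -1
So the dimensions are [M L⁻⁴ T⁻¹].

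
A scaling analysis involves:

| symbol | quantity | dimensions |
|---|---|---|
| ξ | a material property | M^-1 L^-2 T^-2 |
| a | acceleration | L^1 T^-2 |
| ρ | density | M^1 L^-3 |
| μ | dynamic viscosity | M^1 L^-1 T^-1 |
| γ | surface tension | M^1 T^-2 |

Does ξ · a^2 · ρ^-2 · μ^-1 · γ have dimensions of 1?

Sum the exponent of each base dimension across the product:
  M: [ξ]_M + 2·[a]_M − 2·[ρ]_M − [μ]_M + [γ]_M = (-1) + 2·(0) − 2·(1) − (1) + (1) = -3
  L: [ξ]_L + 2·[a]_L − 2·[ρ]_L − [μ]_L + [γ]_L = (-2) + 2·(1) − 2·(-3) − (-1) + (0) = 7
  T: [ξ]_T + 2·[a]_T − 2·[ρ]_T − [μ]_T + [γ]_T = (-2) + 2·(-2) − 2·(0) − (-1) + (-2) = -7
Net dimensions [M⁻³ L⁷ T⁻⁷] ≠ [1] — not dimensionless.

no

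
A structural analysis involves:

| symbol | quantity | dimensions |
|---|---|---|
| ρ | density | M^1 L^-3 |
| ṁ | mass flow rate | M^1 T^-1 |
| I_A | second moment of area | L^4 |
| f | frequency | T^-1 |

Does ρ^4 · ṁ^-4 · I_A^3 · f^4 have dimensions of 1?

Sum the exponent of each base dimension across the product:
  M: 4·[ρ]_M − 4·[ṁ]_M + 3·[I_A]_M + 4·[f]_M = 4·(1) − 4·(1) + 3·(0) + 4·(0) = 0
  L: 4·[ρ]_L − 4·[ṁ]_L + 3·[I_A]_L + 4·[f]_L = 4·(-3) − 4·(0) + 3·(4) + 4·(0) = 0
  T: 4·[ρ]_T − 4·[ṁ]_T + 3·[I_A]_T + 4·[f]_T = 4·(0) − 4·(-1) + 3·(0) + 4·(-1) = 0
All base exponents vanish — dimensionless.

yes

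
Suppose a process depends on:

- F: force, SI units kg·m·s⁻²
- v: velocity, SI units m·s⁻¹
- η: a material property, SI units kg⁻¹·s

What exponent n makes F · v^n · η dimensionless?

-1

Balance the L exponent: (1)·n from v, plus (1) + (0) = 1 from the rest, must sum to zero.
n + 1 = 0, so n = -1.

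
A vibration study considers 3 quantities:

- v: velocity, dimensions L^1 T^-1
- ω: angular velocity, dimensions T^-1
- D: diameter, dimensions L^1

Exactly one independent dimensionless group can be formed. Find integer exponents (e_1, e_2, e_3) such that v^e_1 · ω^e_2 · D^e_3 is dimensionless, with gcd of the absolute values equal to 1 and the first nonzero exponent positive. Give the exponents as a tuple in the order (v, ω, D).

(1, -1, -1)

L: e_1·(1) + e_2·(0) + e_3·(1) = 0
T: e_1·(-1) + e_2·(-1) + e_3·(0) = 0
Solving this homogeneous linear system for the smallest-integer solution (first nonzero entry positive) gives (1, -1, -1).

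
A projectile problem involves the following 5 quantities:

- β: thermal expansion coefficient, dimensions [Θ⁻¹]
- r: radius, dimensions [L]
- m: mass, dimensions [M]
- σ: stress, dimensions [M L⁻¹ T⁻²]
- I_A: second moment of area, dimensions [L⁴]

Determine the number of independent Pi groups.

1

There are 5 variables and 4 base dimensions (M, L, T, Θ).
The dimension matrix has rank 4.
Independent dimensionless groups: 5 − 4 = 1.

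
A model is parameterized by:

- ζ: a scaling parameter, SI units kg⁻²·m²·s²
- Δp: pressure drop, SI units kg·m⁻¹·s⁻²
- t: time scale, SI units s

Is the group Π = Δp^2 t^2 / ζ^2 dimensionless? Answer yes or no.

Sum the exponent of each base dimension across the product:
  M: −2·[ζ]_M + 2·[Δp]_M + 2·[t]_M = −2·(-2) + 2·(1) + 2·(0) = 6
  L: −2·[ζ]_L + 2·[Δp]_L + 2·[t]_L = −2·(2) + 2·(-1) + 2·(0) = -6
  T: −2·[ζ]_T + 2·[Δp]_T + 2·[t]_T = −2·(2) + 2·(-2) + 2·(1) = -6
Net dimensions [M⁶ L⁻⁶ T⁻⁶] ≠ [1] — not dimensionless.

no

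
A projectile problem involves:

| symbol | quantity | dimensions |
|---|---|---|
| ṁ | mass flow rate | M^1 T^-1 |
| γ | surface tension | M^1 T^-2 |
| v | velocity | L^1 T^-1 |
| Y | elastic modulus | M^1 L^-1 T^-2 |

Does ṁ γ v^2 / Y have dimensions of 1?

no

Sum the exponent of each base dimension across the product:
  M: [ṁ]_M + [γ]_M + 2·[v]_M − [Y]_M = (1) + (1) + 2·(0) − (1) = 1
  L: [ṁ]_L + [γ]_L + 2·[v]_L − [Y]_L = (0) + (0) + 2·(1) − (-1) = 3
  T: [ṁ]_T + [γ]_T + 2·[v]_T − [Y]_T = (-1) + (-2) + 2·(-1) − (-2) = -3
Net dimensions [M L³ T⁻³] ≠ [1] — not dimensionless.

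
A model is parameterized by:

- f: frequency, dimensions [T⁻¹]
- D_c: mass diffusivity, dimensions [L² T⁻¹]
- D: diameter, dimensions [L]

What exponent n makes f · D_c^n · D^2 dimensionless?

Balance the L exponent: (2)·n from D_c, plus (0) + 2·(1) = 2 from the rest, must sum to zero.
2n + 2 = 0, so n = -1.

-1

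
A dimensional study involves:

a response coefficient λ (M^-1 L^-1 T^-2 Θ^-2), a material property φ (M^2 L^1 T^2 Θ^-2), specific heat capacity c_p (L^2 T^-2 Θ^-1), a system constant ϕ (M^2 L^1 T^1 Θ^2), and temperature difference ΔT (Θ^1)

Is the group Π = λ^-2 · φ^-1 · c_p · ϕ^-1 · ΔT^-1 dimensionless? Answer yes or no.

no

Sum the exponent of each base dimension across the product:
  M: −2·[λ]_M − [φ]_M + [c_p]_M − [ϕ]_M − [ΔT]_M = −2·(-1) − (2) + (0) − (2) − (0) = -2
  L: −2·[λ]_L − [φ]_L + [c_p]_L − [ϕ]_L − [ΔT]_L = −2·(-1) − (1) + (2) − (1) − (0) = 2
  T: −2·[λ]_T − [φ]_T + [c_p]_T − [ϕ]_T − [ΔT]_T = −2·(-2) − (2) + (-2) − (1) − (0) = -1
  Θ: −2·[λ]_Θ − [φ]_Θ + [c_p]_Θ − [ϕ]_Θ − [ΔT]_Θ = −2·(-2) − (-2) + (-1) − (2) − (1) = 2
Net dimensions [M⁻² L² T⁻¹ Θ²] ≠ [1] — not dimensionless.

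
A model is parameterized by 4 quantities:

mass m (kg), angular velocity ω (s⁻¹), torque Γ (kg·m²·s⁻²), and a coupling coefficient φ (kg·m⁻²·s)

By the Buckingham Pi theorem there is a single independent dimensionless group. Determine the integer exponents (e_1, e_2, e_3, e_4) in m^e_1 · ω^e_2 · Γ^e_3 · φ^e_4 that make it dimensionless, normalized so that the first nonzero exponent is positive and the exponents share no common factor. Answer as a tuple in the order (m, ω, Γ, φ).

M: e_1·(1) + e_2·(0) + e_3·(1) + e_4·(1) = 0
L: e_1·(0) + e_2·(0) + e_3·(2) + e_4·(-2) = 0
T: e_1·(0) + e_2·(-1) + e_3·(-2) + e_4·(1) = 0
Solving this homogeneous linear system for the smallest-integer solution (first nonzero entry positive) gives (2, 1, -1, -1).

(2, 1, -1, -1)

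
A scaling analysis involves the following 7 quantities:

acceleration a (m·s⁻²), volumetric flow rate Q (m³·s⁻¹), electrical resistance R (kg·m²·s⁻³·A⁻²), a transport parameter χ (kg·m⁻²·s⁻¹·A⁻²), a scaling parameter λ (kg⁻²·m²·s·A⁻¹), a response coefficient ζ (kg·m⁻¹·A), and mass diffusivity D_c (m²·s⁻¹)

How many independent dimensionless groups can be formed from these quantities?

There are 7 variables and 4 base dimensions (M, L, T, I).
The dimension matrix has rank 4.
Independent dimensionless groups: 7 − 4 = 3.

3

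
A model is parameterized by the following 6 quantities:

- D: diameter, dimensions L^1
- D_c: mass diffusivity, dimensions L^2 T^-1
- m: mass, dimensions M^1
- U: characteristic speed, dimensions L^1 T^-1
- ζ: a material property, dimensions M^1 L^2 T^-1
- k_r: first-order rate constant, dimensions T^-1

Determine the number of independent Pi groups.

There are 6 variables and 3 base dimensions (M, L, T).
The dimension matrix has rank 3.
Independent dimensionless groups: 6 − 3 = 3.

3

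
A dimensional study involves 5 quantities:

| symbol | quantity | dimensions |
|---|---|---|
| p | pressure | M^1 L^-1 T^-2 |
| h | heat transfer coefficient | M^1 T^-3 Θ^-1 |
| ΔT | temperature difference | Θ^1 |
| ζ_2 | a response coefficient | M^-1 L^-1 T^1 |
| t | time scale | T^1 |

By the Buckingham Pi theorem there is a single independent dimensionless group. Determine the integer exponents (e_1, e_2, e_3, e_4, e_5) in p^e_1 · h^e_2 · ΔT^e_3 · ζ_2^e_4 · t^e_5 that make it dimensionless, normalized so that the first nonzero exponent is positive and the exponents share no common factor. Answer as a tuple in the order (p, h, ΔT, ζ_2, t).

(1, -2, -2, -1, -3)

M: e_1·(1) + e_2·(1) + e_3·(0) + e_4·(-1) + e_5·(0) = 0
L: e_1·(-1) + e_2·(0) + e_3·(0) + e_4·(-1) + e_5·(0) = 0
T: e_1·(-2) + e_2·(-3) + e_3·(0) + e_4·(1) + e_5·(1) = 0
Θ: e_1·(0) + e_2·(-1) + e_3·(1) + e_4·(0) + e_5·(0) = 0
Solving this homogeneous linear system for the smallest-integer solution (first nonzero entry positive) gives (1, -2, -2, -1, -3).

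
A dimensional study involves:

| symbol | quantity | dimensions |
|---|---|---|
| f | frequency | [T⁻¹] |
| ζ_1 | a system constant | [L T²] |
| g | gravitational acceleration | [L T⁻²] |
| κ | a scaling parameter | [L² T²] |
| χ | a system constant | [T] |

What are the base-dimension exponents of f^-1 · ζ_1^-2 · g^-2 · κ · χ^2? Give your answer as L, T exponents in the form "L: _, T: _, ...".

Collect each base-dimension exponent across the product:
  L: −(0) − 2·(1) − 2·(1) + (2) + 2·(0) = -2
  T: −(-1) − 2·(2) − 2·(-2) + (2) + 2·(1) = 5
So the dimensions are [L⁻² T⁵].

L: -2, T: 5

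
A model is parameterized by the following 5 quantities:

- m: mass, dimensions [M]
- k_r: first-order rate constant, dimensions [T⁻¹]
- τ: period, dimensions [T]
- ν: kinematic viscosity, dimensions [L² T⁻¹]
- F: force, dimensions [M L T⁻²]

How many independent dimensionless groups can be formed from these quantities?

2

There are 5 variables and 3 base dimensions (M, L, T).
The dimension matrix has rank 3.
Independent dimensionless groups: 5 − 3 = 2.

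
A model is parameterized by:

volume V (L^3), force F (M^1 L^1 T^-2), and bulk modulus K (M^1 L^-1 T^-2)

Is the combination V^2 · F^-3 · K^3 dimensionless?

Sum the exponent of each base dimension across the product:
  M: 2·[V]_M − 3·[F]_M + 3·[K]_M = 2·(0) − 3·(1) + 3·(1) = 0
  L: 2·[V]_L − 3·[F]_L + 3·[K]_L = 2·(3) − 3·(1) + 3·(-1) = 0
  T: 2·[V]_T − 3·[F]_T + 3·[K]_T = 2·(0) − 3·(-2) + 3·(-2) = 0
  Θ: 2·[V]_Θ − 3·[F]_Θ + 3·[K]_Θ = 2·(0) − 3·(0) + 3·(0) = 0
All base exponents vanish — dimensionless.

yes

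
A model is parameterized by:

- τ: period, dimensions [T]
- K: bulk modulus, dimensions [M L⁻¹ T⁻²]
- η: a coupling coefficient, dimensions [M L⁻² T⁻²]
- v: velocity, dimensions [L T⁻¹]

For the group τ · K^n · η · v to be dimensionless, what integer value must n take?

-1

Balance the M exponent: (1)·n from K, plus (0) + (1) + (0) = 1 from the rest, must sum to zero.
n + 1 = 0, so n = -1.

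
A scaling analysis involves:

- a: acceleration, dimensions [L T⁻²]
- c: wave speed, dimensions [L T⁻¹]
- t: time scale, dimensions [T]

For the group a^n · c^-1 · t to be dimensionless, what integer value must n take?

1

Balance the L exponent: (1)·n from a, plus −(1) + (0) = -1 from the rest, must sum to zero.
n − 1 = 0, so n = 1.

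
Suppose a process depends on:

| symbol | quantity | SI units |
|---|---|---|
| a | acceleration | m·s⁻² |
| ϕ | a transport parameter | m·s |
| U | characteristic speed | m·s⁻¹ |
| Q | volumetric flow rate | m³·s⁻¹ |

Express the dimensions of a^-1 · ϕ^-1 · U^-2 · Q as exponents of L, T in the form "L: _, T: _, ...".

Collect each base-dimension exponent across the product:
  L: −(1) − (1) − 2·(1) + (3) = -1
  T: −(-2) − (1) − 2·(-1) + (-1) = 2
So the dimensions are [L⁻¹ T²].

L: -1, T: 2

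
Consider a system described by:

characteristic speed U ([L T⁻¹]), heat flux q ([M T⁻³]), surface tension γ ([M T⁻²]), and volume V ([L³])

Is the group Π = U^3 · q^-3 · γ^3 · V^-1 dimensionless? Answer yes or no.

Sum the exponent of each base dimension across the product:
  M: 3·[U]_M − 3·[q]_M + 3·[γ]_M − [V]_M = 3·(0) − 3·(1) + 3·(1) − (0) = 0
  L: 3·[U]_L − 3·[q]_L + 3·[γ]_L − [V]_L = 3·(1) − 3·(0) + 3·(0) − (3) = 0
  T: 3·[U]_T − 3·[q]_T + 3·[γ]_T − [V]_T = 3·(-1) − 3·(-3) + 3·(-2) − (0) = 0
  I: 3·[U]_I − 3·[q]_I + 3·[γ]_I − [V]_I = 3·(0) − 3·(0) + 3·(0) − (0) = 0
All base exponents vanish — dimensionless.

yes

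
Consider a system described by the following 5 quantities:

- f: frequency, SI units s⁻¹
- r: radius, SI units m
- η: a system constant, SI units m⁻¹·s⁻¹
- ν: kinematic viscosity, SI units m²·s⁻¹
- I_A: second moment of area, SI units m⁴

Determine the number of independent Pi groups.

3

There are 5 variables and 2 base dimensions (L, T).
The dimension matrix has rank 2.
Independent dimensionless groups: 5 − 2 = 3.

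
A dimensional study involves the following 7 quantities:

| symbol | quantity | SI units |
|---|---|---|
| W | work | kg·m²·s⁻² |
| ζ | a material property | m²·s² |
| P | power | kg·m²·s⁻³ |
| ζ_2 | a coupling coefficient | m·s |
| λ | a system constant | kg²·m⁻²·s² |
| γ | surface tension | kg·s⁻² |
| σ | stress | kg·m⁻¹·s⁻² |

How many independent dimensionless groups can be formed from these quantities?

4

There are 7 variables and 3 base dimensions (M, L, T).
The dimension matrix has rank 3.
Independent dimensionless groups: 7 − 3 = 4.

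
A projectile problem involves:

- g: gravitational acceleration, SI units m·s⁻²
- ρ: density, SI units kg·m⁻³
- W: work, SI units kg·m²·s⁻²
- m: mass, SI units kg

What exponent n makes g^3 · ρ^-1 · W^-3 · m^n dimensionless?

4

Balance the M exponent: (1)·n from m, plus 3·(0) − (1) − 3·(1) = -4 from the rest, must sum to zero.
n − 4 = 0, so n = 4.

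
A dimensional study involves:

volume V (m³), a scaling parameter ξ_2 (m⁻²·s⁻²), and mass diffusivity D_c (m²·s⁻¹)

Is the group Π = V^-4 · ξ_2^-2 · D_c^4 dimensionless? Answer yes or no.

Sum the exponent of each base dimension across the product:
  L: −4·[V]_L − 2·[ξ_2]_L + 4·[D_c]_L = −4·(3) − 2·(-2) + 4·(2) = 0
  T: −4·[V]_T − 2·[ξ_2]_T + 4·[D_c]_T = −4·(0) − 2·(-2) + 4·(-1) = 0
All base exponents vanish — dimensionless.

yes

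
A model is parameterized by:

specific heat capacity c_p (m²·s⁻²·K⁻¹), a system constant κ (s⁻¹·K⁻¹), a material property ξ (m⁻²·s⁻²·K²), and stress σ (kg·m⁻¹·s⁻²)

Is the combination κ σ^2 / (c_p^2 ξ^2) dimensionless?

Sum the exponent of each base dimension across the product:
  M: −2·[c_p]_M + [κ]_M − 2·[ξ]_M + 2·[σ]_M = −2·(0) + (0) − 2·(0) + 2·(1) = 2
  L: −2·[c_p]_L + [κ]_L − 2·[ξ]_L + 2·[σ]_L = −2·(2) + (0) − 2·(-2) + 2·(-1) = -2
  T: −2·[c_p]_T + [κ]_T − 2·[ξ]_T + 2·[σ]_T = −2·(-2) + (-1) − 2·(-2) + 2·(-2) = 3
  Θ: −2·[c_p]_Θ + [κ]_Θ − 2·[ξ]_Θ + 2·[σ]_Θ = −2·(-1) + (-1) − 2·(2) + 2·(0) = -3
Net dimensions [M² L⁻² T³ Θ⁻³] ≠ [1] — not dimensionless.

no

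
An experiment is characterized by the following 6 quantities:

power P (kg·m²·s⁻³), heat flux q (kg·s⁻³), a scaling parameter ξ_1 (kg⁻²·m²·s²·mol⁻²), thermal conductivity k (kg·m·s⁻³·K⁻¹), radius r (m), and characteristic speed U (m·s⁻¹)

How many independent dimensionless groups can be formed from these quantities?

1

There are 6 variables and 5 base dimensions (M, L, T, Θ, N).
The dimension matrix has rank 5.
Independent dimensionless groups: 6 − 5 = 1.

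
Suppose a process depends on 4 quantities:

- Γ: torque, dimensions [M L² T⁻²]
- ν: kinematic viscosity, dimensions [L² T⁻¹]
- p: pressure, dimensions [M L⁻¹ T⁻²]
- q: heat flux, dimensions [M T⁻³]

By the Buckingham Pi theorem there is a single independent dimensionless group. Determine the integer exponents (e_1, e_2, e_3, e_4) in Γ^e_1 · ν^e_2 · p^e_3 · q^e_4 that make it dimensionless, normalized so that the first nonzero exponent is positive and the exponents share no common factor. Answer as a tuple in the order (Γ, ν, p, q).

M: e_1·(1) + e_2·(0) + e_3·(1) + e_4·(1) = 0
L: e_1·(2) + e_2·(2) + e_3·(-1) + e_4·(0) = 0
T: e_1·(-2) + e_2·(-1) + e_3·(-2) + e_4·(-3) = 0
Solving this homogeneous linear system for the smallest-integer solution (first nonzero entry positive) gives (1, -3, -4, 3).

(1, -3, -4, 3)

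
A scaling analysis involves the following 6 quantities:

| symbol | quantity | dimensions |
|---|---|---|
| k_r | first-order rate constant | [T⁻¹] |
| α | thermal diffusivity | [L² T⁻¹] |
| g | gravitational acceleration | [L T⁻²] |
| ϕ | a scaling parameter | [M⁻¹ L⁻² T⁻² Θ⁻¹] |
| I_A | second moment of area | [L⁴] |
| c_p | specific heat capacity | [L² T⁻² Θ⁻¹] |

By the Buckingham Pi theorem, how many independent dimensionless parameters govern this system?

There are 6 variables and 4 base dimensions (M, L, T, Θ).
The dimension matrix has rank 4.
Independent dimensionless groups: 6 − 4 = 2.

2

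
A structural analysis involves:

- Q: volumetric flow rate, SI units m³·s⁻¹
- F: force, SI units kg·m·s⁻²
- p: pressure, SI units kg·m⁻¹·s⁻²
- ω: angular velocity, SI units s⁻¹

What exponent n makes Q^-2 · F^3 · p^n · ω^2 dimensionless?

-3

Balance the M exponent: (1)·n from p, plus −2·(0) + 3·(1) + 2·(0) = 3 from the rest, must sum to zero.
n + 3 = 0, so n = -3.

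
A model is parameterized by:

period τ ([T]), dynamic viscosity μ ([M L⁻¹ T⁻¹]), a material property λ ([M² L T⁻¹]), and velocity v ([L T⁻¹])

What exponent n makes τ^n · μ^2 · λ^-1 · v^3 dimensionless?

4

Balance the T exponent: (1)·n from τ, plus 2·(-1) − (-1) + 3·(-1) = -4 from the rest, must sum to zero.
n − 4 = 0, so n = 4.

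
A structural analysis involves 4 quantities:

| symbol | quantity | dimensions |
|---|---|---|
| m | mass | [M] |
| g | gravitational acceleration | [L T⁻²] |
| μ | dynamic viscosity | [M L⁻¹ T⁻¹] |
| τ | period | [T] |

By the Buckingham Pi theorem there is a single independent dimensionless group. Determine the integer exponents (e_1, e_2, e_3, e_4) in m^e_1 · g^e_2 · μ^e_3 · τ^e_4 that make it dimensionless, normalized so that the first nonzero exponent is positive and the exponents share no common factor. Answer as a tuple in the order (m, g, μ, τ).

(1, -1, -1, -3)

M: e_1·(1) + e_2·(0) + e_3·(1) + e_4·(0) = 0
L: e_1·(0) + e_2·(1) + e_3·(-1) + e_4·(0) = 0
T: e_1·(0) + e_2·(-2) + e_3·(-1) + e_4·(1) = 0
Solving this homogeneous linear system for the smallest-integer solution (first nonzero entry positive) gives (1, -1, -1, -3).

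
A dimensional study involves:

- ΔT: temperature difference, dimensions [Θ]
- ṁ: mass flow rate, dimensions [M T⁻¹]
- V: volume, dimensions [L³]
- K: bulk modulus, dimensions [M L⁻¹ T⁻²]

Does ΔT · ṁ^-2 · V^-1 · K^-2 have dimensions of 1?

no

Sum the exponent of each base dimension across the product:
  M: [ΔT]_M − 2·[ṁ]_M − [V]_M − 2·[K]_M = (0) − 2·(1) − (0) − 2·(1) = -4
  L: [ΔT]_L − 2·[ṁ]_L − [V]_L − 2·[K]_L = (0) − 2·(0) − (3) − 2·(-1) = -1
  T: [ΔT]_T − 2·[ṁ]_T − [V]_T − 2·[K]_T = (0) − 2·(-1) − (0) − 2·(-2) = 6
  Θ: [ΔT]_Θ − 2·[ṁ]_Θ − [V]_Θ − 2·[K]_Θ = (1) − 2·(0) − (0) − 2·(0) = 1
Net dimensions [M⁻⁴ L⁻¹ T⁶ Θ] ≠ [1] — not dimensionless.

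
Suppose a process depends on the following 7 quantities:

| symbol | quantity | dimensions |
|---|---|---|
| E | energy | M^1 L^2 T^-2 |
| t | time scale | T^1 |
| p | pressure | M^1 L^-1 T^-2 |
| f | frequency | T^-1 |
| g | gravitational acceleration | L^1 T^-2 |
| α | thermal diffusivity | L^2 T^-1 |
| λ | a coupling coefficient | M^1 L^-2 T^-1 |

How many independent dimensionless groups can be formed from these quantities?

There are 7 variables and 3 base dimensions (M, L, T).
The dimension matrix has rank 3.
Independent dimensionless groups: 7 − 3 = 4.

4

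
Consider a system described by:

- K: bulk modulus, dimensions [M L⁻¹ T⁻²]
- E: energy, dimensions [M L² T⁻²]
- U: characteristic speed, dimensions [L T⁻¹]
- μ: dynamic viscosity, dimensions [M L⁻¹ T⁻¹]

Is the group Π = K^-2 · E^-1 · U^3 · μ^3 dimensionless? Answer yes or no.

yes

Sum the exponent of each base dimension across the product:
  M: −2·[K]_M − [E]_M + 3·[U]_M + 3·[μ]_M = −2·(1) − (1) + 3·(0) + 3·(1) = 0
  L: −2·[K]_L − [E]_L + 3·[U]_L + 3·[μ]_L = −2·(-1) − (2) + 3·(1) + 3·(-1) = 0
  T: −2·[K]_T − [E]_T + 3·[U]_T + 3·[μ]_T = −2·(-2) − (-2) + 3·(-1) + 3·(-1) = 0
All base exponents vanish — dimensionless.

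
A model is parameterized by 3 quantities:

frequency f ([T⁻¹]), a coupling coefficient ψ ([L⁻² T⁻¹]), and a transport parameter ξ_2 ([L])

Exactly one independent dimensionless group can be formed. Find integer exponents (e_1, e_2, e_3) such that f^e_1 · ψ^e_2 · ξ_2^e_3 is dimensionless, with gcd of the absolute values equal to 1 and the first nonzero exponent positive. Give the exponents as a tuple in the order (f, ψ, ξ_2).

L: e_1·(0) + e_2·(-2) + e_3·(1) = 0
T: e_1·(-1) + e_2·(-1) + e_3·(0) = 0
Solving this homogeneous linear system for the smallest-integer solution (first nonzero entry positive) gives (1, -1, -2).

(1, -1, -2)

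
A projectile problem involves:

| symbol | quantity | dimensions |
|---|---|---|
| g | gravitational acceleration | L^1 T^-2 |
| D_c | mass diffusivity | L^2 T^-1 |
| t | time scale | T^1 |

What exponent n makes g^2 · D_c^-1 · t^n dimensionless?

3

Balance the T exponent: (1)·n from t, plus 2·(-2) − (-1) = -3 from the rest, must sum to zero.
n − 3 = 0, so n = 3.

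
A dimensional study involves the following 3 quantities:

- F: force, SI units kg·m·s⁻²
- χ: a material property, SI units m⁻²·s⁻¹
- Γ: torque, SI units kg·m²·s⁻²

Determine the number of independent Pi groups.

0

There are 3 variables and 3 base dimensions (M, L, T).
The dimension matrix has rank 3.
Independent dimensionless groups: 3 − 3 = 0.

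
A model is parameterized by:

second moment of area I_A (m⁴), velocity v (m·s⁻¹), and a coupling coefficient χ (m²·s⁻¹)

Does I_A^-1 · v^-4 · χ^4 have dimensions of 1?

yes

Sum the exponent of each base dimension across the product:
  L: −[I_A]_L − 4·[v]_L + 4·[χ]_L = −(4) − 4·(1) + 4·(2) = 0
  T: −[I_A]_T − 4·[v]_T + 4·[χ]_T = −(0) − 4·(-1) + 4·(-1) = 0
All base exponents vanish — dimensionless.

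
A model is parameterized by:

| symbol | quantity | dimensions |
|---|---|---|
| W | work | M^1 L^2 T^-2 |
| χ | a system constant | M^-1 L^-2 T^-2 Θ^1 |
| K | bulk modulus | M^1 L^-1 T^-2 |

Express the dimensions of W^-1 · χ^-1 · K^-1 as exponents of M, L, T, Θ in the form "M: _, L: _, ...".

Collect each base-dimension exponent across the product:
  M: −(1) − (-1) − (1) = -1
  L: −(2) − (-2) − (-1) = 1
  T: −(-2) − (-2) − (-2) = 6
  Θ: −(0) − (1) − (0) = -1
So the dimensions are [M⁻¹ L T⁶ Θ⁻¹].

M: -1, L: 1, T: 6, Θ: -1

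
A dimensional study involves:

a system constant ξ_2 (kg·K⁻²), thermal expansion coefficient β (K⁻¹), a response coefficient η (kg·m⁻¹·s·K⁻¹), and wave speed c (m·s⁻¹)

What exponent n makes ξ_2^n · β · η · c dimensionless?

-1

Balance the M exponent: (1)·n from ξ_2, plus (0) + (1) + (0) = 1 from the rest, must sum to zero.
n + 1 = 0, so n = -1.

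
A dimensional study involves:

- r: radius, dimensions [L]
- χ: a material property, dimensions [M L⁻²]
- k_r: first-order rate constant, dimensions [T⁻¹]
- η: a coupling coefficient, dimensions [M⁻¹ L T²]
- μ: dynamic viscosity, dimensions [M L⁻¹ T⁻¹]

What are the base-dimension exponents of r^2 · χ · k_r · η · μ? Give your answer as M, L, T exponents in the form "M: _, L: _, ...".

Collect each base-dimension exponent across the product:
  M: 2·(0) + (1) + (0) + (-1) + (1) = 1
  L: 2·(1) + (-2) + (0) + (1) + (-1) = 0
  T: 2·(0) + (0) + (-1) + (2) + (-1) = 0
So the dimensions are [M].

M: 1, L: 0, T: 0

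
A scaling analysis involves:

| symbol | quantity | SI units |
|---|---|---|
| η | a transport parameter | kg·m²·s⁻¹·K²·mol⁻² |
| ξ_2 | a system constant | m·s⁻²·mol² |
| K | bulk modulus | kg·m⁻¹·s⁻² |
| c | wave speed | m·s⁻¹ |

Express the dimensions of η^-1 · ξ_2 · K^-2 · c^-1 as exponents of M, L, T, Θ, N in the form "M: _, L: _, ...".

M: -3, L: 0, T: 4, Θ: -2, N: 4

Collect each base-dimension exponent across the product:
  M: −(1) + (0) − 2·(1) − (0) = -3
  L: −(2) + (1) − 2·(-1) − (1) = 0
  T: −(-1) + (-2) − 2·(-2) − (-1) = 4
  Θ: −(2) + (0) − 2·(0) − (0) = -2
  N: −(-2) + (2) − 2·(0) − (0) = 4
So the dimensions are [M⁻³ T⁴ Θ⁻² N⁴].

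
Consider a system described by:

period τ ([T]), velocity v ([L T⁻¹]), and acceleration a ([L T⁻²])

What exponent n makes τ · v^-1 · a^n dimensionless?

Balance the L exponent: (1)·n from a, plus (0) − (1) = -1 from the rest, must sum to zero.
n − 1 = 0, so n = 1.

1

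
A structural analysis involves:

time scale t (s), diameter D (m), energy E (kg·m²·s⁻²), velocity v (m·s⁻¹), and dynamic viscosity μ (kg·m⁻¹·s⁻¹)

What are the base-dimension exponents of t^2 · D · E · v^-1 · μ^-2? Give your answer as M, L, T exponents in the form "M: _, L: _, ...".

Collect each base-dimension exponent across the product:
  M: 2·(0) + (0) + (1) − (0) − 2·(1) = -1
  L: 2·(0) + (1) + (2) − (1) − 2·(-1) = 4
  T: 2·(1) + (0) + (-2) − (-1) − 2·(-1) = 3
So the dimensions are [M⁻¹ L⁴ T³].

M: -1, L: 4, T: 3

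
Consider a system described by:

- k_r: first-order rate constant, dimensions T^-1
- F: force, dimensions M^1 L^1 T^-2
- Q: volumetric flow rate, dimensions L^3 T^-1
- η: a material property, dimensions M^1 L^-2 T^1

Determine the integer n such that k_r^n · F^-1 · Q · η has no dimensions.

2

Balance the T exponent: (-1)·n from k_r, plus −(-2) + (-1) + (1) = 2 from the rest, must sum to zero.
−n + 2 = 0, so n = 2.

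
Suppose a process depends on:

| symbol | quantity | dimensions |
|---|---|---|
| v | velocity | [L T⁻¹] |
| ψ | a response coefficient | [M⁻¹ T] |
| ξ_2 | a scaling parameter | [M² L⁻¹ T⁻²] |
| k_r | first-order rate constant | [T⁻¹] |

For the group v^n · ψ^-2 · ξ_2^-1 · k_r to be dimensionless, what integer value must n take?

-1

Balance the L exponent: (1)·n from v, plus −2·(0) − (-1) + (0) = 1 from the rest, must sum to zero.
n + 1 = 0, so n = -1.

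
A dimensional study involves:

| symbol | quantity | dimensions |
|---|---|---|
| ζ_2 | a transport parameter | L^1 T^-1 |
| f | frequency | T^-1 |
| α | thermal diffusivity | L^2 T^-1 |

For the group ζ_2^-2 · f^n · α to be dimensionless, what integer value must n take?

1

Balance the T exponent: (-1)·n from f, plus −2·(-1) + (-1) = 1 from the rest, must sum to zero.
−n + 1 = 0, so n = 1.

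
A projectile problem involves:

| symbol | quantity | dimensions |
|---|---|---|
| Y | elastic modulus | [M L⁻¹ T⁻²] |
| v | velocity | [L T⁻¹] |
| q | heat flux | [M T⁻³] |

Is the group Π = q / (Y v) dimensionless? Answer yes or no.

yes

Sum the exponent of each base dimension across the product:
  M: −[Y]_M − [v]_M + [q]_M = −(1) − (0) + (1) = 0
  L: −[Y]_L − [v]_L + [q]_L = −(-1) − (1) + (0) = 0
  T: −[Y]_T − [v]_T + [q]_T = −(-2) − (-1) + (-3) = 0
All base exponents vanish — dimensionless.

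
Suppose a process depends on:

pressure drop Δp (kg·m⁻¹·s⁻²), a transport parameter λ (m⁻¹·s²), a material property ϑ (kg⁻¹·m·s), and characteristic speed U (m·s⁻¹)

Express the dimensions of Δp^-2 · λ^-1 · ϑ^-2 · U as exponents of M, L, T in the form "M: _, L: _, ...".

Collect each base-dimension exponent across the product:
  M: −2·(1) − (0) − 2·(-1) + (0) = 0
  L: −2·(-1) − (-1) − 2·(1) + (1) = 2
  T: −2·(-2) − (2) − 2·(1) + (-1) = -1
So the dimensions are [L² T⁻¹].

M: 0, L: 2, T: -1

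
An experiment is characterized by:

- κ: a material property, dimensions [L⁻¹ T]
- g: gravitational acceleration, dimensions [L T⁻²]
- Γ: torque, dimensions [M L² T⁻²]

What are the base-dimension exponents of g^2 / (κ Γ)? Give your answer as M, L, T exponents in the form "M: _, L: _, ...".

M: -1, L: 1, T: -3

Collect each base-dimension exponent across the product:
  M: −(0) + 2·(0) − (1) = -1
  L: −(-1) + 2·(1) − (2) = 1
  T: −(1) + 2·(-2) − (-2) = -3
So the dimensions are [M⁻¹ L T⁻³].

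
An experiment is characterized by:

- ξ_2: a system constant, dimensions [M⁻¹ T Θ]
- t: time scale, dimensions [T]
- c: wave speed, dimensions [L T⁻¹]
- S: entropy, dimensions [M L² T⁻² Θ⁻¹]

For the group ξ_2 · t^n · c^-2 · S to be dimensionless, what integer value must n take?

Balance the T exponent: (1)·n from t, plus (1) − 2·(-1) + (-2) = 1 from the rest, must sum to zero.
n + 1 = 0, so n = -1.

-1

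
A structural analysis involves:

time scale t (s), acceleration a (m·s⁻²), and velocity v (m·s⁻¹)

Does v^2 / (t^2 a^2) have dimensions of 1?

Sum the exponent of each base dimension across the product:
  M: −2·[t]_M − 2·[a]_M + 2·[v]_M = −2·(0) − 2·(0) + 2·(0) = 0
  L: −2·[t]_L − 2·[a]_L + 2·[v]_L = −2·(0) − 2·(1) + 2·(1) = 0
  T: −2·[t]_T − 2·[a]_T + 2·[v]_T = −2·(1) − 2·(-2) + 2·(-1) = 0
All base exponents vanish — dimensionless.

yes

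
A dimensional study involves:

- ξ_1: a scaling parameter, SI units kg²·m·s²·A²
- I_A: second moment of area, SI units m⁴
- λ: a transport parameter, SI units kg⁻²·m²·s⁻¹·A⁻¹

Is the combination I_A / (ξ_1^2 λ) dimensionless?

Sum the exponent of each base dimension across the product:
  M: −2·[ξ_1]_M + [I_A]_M − [λ]_M = −2·(2) + (0) − (-2) = -2
  L: −2·[ξ_1]_L + [I_A]_L − [λ]_L = −2·(1) + (4) − (2) = 0
  T: −2·[ξ_1]_T + [I_A]_T − [λ]_T = −2·(2) + (0) − (-1) = -3
  I: −2·[ξ_1]_I + [I_A]_I − [λ]_I = −2·(2) + (0) − (-1) = -3
Net dimensions [M⁻² T⁻³ I⁻³] ≠ [1] — not dimensionless.

no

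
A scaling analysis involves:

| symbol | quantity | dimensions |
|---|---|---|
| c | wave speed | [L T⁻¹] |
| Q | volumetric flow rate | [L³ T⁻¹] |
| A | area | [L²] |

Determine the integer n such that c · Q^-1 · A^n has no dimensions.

Balance the L exponent: (2)·n from A, plus (1) − (3) = -2 from the rest, must sum to zero.
2n − 2 = 0, so n = 1.

1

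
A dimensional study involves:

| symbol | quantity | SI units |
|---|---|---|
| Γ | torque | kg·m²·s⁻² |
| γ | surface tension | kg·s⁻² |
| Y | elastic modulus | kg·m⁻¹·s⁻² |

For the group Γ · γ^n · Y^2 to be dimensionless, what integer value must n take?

-3

Balance the M exponent: (1)·n from γ, plus (1) + 2·(1) = 3 from the rest, must sum to zero.
n + 3 = 0, so n = -3.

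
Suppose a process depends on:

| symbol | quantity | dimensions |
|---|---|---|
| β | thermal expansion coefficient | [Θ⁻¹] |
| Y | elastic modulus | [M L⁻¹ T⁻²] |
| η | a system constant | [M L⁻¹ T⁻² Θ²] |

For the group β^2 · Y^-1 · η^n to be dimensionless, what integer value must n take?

Balance the M exponent: (1)·n from η, plus 2·(0) − (1) = -1 from the rest, must sum to zero.
n − 1 = 0, so n = 1.

1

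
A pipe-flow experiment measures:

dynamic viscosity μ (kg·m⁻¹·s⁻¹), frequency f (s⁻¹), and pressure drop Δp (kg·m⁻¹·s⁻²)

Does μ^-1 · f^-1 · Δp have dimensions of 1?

Sum the exponent of each base dimension across the product:
  M: −[μ]_M − [f]_M + [Δp]_M = −(1) − (0) + (1) = 0
  L: −[μ]_L − [f]_L + [Δp]_L = −(-1) − (0) + (-1) = 0
  T: −[μ]_T − [f]_T + [Δp]_T = −(-1) − (-1) + (-2) = 0
All base exponents vanish — dimensionless.

yes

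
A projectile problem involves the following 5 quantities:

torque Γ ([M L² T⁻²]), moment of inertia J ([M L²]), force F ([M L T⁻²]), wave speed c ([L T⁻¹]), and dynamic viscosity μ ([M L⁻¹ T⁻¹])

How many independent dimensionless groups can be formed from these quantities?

2

There are 5 variables and 3 base dimensions (M, L, T).
The dimension matrix has rank 3.
Independent dimensionless groups: 5 − 3 = 2.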